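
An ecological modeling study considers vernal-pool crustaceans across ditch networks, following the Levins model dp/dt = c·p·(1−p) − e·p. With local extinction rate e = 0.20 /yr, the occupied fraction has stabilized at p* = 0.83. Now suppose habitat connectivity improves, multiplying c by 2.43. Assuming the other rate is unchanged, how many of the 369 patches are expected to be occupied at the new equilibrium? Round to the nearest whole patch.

343

Balance c(1−p*) = e gives c = e/(1 − 0.83000) = 0.20/0.17000 = 1.17647.
New p* = 1 − e/c = 1 − 0.20000/2.85882 = 0.93004.
Expected occupied = 369 × 0.93004 = 343.18 ≈ 343.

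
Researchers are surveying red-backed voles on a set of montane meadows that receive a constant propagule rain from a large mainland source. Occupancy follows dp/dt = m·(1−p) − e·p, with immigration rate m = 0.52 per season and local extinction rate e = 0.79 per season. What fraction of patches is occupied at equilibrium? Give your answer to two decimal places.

0.40

At equilibrium the propagule rain into empty patches balances local extinction: m(1−p*) = e·p*.
p* = m/(m+e) = 0.52/(0.52+0.79) = 0.52/1.3100 = 0.3969.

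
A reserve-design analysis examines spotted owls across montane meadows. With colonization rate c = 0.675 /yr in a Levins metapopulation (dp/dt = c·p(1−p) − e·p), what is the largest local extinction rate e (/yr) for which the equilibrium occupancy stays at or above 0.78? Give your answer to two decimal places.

0.15

1 − e/c ≥ 0.78 ⇒ e ≤ c(1 − 0.78) = 0.675 × 0.2200.
e_max = 0.1485.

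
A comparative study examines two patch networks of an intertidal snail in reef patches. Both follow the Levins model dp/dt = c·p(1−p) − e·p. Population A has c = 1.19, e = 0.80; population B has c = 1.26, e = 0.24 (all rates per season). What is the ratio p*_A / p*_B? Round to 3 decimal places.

0.405

A: p*_A = 1 − 0.80/1.19 = 0.3277.
B: p*_B = 1 − 0.24/1.26 = 0.8095.
p*_A / p*_B = 0.3277/0.8095 = 0.4048.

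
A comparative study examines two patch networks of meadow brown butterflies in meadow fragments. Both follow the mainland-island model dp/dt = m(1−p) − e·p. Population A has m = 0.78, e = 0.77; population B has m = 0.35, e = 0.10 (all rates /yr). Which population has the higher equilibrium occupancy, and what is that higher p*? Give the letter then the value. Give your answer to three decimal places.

A: p*_A = m/(m+e) = 0.78/1.5500 = 0.5032.
B: p*_B = 0.35/0.4500 = 0.7778.
B is higher at 0.7778.

B, 0.778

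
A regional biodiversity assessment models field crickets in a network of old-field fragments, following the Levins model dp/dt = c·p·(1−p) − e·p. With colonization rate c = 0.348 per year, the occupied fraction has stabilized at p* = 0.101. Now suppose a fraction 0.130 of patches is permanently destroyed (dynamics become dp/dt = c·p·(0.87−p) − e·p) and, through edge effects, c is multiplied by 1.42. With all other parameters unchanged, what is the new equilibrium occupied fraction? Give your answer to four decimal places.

0.2369

Balance c(1−p*) = e gives e = 0.348×(1 − 0.10100) = 0.31285.
New p* = 0.87 − e/c = 0.87 − 0.31285/0.49416 = 0.23691.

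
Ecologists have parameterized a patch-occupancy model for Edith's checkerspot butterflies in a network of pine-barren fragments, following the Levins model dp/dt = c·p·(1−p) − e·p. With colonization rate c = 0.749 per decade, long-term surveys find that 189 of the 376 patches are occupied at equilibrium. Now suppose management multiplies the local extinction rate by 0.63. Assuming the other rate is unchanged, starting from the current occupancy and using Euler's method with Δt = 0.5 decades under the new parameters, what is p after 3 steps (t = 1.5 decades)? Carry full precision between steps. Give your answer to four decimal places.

0.5927

Observed p* = 189/376 = 0.50266.
Balance c(1−p*) = e gives e = 0.749×(1 − 0.50266) = 0.37251.
Starting from p₀ = 0.50266; update p ← p + (dp/dt)·Δt with the new parameters.
step 1: Δp = +0.03464, p = 0.53730
step 2: Δp = +0.03006, p = 0.56736
step 3: Δp = +0.02535, p = 0.59271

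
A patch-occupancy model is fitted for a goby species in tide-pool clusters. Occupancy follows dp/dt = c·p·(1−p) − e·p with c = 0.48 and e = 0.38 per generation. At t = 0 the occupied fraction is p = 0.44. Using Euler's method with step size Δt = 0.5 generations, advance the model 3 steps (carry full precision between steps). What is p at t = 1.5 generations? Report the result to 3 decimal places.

Update rule: p ← p + [c·p·(1−p) − e·p]·Δt with Δt = 0.5.
  1  |  dp/dt·Δt = -0.024464  |  p_1 = 0.415536
  2  |  dp/dt·Δt = -0.020664  |  p_2 = 0.394872
  3  |  dp/dt·Δt = -0.017678  |  p_3 = 0.377194

0.377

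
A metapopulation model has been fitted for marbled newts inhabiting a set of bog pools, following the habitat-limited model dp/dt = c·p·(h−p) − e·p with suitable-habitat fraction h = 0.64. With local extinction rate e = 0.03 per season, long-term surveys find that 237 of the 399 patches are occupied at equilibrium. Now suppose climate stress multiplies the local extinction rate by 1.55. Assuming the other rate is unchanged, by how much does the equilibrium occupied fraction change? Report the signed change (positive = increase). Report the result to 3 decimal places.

Observed p* = 237/399 = 0.59398.
Balance c(h−p*) = e gives c = e/(0.64 − 0.59398) = 0.03/0.04602 = 0.65189.
New p* = 0.64 − e/c = 0.64 − 0.04650/0.65189 = 0.56867.
Δp* = 0.56867 − 0.59398 = -0.02531.

-0.025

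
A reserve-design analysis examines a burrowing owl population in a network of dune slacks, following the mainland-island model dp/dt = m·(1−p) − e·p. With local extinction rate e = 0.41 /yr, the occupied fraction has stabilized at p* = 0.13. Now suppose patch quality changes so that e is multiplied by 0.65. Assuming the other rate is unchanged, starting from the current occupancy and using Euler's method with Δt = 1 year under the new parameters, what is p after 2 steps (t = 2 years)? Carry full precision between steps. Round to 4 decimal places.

Balance m(1−p*) = e·p* gives m = e·p*/(1−p*) = 0.41×0.13000/0.87000 = 0.06126.
Starting from p₀ = 0.13000; update p ← p + (dp/dt)·Δt with the new parameters.
t = 1: p = 0.13000 + (+0.01865) = 0.14866
t = 2: p = 0.14866 + (+0.01254) = 0.16120

0.1612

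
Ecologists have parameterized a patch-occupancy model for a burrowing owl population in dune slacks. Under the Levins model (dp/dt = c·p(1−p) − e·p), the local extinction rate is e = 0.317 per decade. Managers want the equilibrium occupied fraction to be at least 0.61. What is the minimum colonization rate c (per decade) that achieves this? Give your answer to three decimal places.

p* = 1 − e/c ≥ 0.61 requires e/c ≤ 0.3900, i.e. c ≥ e/0.3900.
c_min = 0.317/0.3900 = 0.8128.

0.813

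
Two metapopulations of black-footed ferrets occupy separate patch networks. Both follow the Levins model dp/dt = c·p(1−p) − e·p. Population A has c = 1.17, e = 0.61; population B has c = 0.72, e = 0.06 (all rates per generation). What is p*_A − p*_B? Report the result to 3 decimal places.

A: p*_A = 1 − 0.61/1.17 = 0.4786.
B: p*_B = 1 − 0.06/0.72 = 0.9167.
p*_A − p*_B = 0.4786 − 0.9167 = -0.4380.

-0.438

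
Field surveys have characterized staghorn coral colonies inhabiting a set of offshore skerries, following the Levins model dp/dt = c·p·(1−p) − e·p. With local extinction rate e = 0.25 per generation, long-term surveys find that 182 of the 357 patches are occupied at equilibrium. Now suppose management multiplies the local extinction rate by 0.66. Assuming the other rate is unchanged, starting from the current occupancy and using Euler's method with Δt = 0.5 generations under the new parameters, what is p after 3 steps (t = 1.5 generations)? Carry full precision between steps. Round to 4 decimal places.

0.5687

Observed p* = 182/357 = 0.50980.
Balance c(1−p*) = e gives c = e/(1 − 0.50980) = 0.25/0.49020 = 0.51000.
Starting from p₀ = 0.50980; update p ← p + (dp/dt)·Δt with the new parameters.
p: 0.50980 → 0.53147  (Δp = +0.02167)
p: 0.53147 → 0.55112  (Δp = +0.01965)
p: 0.55112 → 0.56874  (Δp = +0.01762)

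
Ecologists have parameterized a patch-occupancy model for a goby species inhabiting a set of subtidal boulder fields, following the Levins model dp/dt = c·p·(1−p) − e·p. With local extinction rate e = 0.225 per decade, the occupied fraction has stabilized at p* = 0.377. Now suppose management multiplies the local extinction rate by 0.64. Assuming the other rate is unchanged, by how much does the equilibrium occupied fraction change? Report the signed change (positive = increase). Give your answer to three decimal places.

Balance c(1−p*) = e gives c = e/(1 − 0.37700) = 0.225/0.62300 = 0.36116.
New p* = 1 − e/c = 1 − 0.14400/0.36116 = 0.60128.
Δp* = 0.60128 − 0.37700 = +0.22428.

0.224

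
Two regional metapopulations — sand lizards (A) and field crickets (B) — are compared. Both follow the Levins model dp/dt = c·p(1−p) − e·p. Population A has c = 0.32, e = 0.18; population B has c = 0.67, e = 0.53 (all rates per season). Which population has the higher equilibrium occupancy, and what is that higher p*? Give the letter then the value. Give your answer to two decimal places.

A, 0.44

A: p*_A = 1 − 0.18/0.32 = 0.4375.
B: p*_B = 1 − 0.53/0.67 = 0.2090.
A is higher at 0.4375.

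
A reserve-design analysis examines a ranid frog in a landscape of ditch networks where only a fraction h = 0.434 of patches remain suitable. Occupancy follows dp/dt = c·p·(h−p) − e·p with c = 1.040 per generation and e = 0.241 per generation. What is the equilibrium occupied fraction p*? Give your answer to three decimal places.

0.202

Setting dp/dt = 0 and dividing by p* gives c·(h−p*) = e.
So p* = h − e/c = 0.434 − 0.241/1.040 = 0.434 − 0.2317 = 0.2023.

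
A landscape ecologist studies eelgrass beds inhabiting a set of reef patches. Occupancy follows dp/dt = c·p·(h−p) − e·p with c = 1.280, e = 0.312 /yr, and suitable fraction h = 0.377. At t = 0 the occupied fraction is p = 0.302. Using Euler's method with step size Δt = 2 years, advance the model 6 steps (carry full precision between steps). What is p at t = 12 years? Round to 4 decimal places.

Update rule: p ← p + [c·p·(h−p) − e·p]·Δt with Δt = 2.
t = 2: p = 0.30200 + (-0.13046) = 0.17154
t = 4: p = 0.17154 + (-0.01681) = 0.15472
t = 6: p = 0.15472 + (-0.00851) = 0.14622
t = 8: p = 0.14622 + (-0.00485) = 0.14136
t = 10: p = 0.14136 + (-0.00294) = 0.13843
t = 12: p = 0.13843 + (-0.00183) = 0.13659

0.1366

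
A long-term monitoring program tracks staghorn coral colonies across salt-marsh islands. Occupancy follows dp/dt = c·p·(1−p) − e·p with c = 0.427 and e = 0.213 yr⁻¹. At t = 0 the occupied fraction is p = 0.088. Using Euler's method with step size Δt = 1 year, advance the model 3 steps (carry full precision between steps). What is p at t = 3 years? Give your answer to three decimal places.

Update rule: p ← p + [c·p·(1−p) − e·p]·Δt with Δt = 1.
p: 0.08800 → 0.10353  (Δp = +0.01553)
p: 0.10353 → 0.12110  (Δp = +0.01758)
p: 0.12110 → 0.14076  (Δp = +0.01965)

0.141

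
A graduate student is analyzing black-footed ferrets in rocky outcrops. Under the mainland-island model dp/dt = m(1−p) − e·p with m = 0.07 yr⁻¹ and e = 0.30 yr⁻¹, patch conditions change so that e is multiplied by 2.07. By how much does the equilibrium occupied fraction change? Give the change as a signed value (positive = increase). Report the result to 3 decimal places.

-0.088

Before: p* = 0.07/(0.07+0.30) = 0.1892.
After: m = 0.07, e = 0.621; p* = 0.07/0.6910 = 0.1013.
Δp* = 0.1013 − 0.1892 = -0.0879.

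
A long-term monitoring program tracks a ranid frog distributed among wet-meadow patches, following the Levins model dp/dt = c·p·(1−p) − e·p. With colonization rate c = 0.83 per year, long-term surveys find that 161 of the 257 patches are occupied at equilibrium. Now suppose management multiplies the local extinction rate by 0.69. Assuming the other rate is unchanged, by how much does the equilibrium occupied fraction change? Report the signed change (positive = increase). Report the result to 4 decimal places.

0.1158

Observed p* = 161/257 = 0.62646.
Balance c(1−p*) = e gives e = 0.83×(1 − 0.62646) = 0.31004.
New p* = 1 − e/c = 1 − 0.21393/0.83000 = 0.74225.
Δp* = 0.74225 − 0.62646 = +0.11579.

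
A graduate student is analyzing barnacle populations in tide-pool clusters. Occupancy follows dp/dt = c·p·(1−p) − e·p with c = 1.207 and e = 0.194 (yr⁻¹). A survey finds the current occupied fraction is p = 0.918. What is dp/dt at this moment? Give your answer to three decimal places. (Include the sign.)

Colonization term: c·p·(1−p) = 1.207×0.918×0.0820 = 0.09086.
Extinction term: e·p = 0.17809.
dp/dt = 0.09086 − 0.17809 = -0.08723.

-0.087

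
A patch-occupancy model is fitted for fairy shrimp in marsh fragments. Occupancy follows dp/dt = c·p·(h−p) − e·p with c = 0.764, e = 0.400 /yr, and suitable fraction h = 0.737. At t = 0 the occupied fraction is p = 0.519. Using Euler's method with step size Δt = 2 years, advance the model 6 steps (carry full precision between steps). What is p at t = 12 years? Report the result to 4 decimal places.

Update rule: p ← p + [c·p·(h−p) − e·p]·Δt with Δt = 2.
  1  |  dp/dt·Δt = -0.242319  |  p_1 = 0.276681
  2  |  dp/dt·Δt = -0.026736  |  p_2 = 0.249945
  3  |  dp/dt·Δt = -0.013942  |  p_3 = 0.236003
  4  |  dp/dt·Δt = -0.008137  |  p_4 = 0.227866
  5  |  dp/dt·Δt = -0.005023  |  p_5 = 0.222843
  6  |  dp/dt·Δt = -0.003202  |  p_6 = 0.219641

0.2196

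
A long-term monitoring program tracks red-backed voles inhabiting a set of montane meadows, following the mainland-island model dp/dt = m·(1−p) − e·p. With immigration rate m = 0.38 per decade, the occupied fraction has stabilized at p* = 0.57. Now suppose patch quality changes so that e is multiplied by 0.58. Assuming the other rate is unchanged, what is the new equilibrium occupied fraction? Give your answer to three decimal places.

0.696

Balance m(1−p*) = e·p* gives e = m(1−p*)/p* = 0.38×0.43000/0.57000 = 0.28667.
New p* = m/(m+e) = 0.38000/(0.38000+0.16627) = 0.69563.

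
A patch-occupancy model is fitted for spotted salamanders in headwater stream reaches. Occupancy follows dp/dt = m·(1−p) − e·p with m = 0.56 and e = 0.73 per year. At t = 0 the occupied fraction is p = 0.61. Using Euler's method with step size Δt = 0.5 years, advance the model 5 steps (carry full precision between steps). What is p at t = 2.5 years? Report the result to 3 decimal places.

0.435

Update rule: p ← p + [m·(1−p) − e·p]·Δt with Δt = 0.5.
t = 0.5: p = 0.61000 + (-0.11345) = 0.49655
t = 1: p = 0.49655 + (-0.04027) = 0.45628
t = 1.5: p = 0.45628 + (-0.01430) = 0.44198
t = 2: p = 0.44198 + (-0.00508) = 0.43690
t = 2.5: p = 0.43690 + (-0.00180) = 0.43510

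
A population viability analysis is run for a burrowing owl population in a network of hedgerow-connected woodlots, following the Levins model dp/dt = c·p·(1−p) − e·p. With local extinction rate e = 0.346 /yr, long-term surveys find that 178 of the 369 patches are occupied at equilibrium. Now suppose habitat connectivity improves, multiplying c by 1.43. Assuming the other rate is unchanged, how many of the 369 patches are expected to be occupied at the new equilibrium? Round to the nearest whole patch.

Observed p* = 178/369 = 0.48238.
Balance c(1−p*) = e gives c = e/(1 − 0.48238) = 0.346/0.51762 = 0.66844.
New p* = 1 − e/c = 1 − 0.34600/0.95587 = 0.63803.
Expected occupied = 369 × 0.63803 = 235.43 ≈ 235.

235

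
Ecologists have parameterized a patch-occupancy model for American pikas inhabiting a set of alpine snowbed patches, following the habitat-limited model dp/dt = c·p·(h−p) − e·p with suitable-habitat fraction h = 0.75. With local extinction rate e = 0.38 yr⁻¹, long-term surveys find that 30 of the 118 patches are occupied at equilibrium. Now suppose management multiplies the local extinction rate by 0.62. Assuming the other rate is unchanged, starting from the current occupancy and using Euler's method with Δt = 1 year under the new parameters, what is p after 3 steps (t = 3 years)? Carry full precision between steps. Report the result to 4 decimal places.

0.3541

Observed p* = 30/118 = 0.25424.
Balance c(h−p*) = e gives c = e/(0.75 − 0.25424) = 0.38/0.49576 = 0.76650.
Starting from p₀ = 0.25424; update p ← p + (dp/dt)·Δt with the new parameters.
p: 0.25424 → 0.29095  (Δp = +0.03671)
p: 0.29095 → 0.32478  (Δp = +0.03383)
p: 0.32478 → 0.35411  (Δp = +0.02934)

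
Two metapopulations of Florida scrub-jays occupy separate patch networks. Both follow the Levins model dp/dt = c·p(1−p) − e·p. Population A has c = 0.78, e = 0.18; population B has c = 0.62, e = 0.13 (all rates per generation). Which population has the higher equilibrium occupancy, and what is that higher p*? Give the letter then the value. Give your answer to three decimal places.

A: p*_A = 1 − 0.18/0.78 = 0.7692.
B: p*_B = 1 − 0.13/0.62 = 0.7903.
B is higher at 0.7903.

B, 0.790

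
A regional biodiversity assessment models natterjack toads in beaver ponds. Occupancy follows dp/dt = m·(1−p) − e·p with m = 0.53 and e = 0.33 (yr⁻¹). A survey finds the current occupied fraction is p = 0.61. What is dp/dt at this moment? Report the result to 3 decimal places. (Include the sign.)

0.005

Colonization term: m·(1−p) = 0.53×0.3900 = 0.20670.
Extinction term: e·p = 0.20130.
dp/dt = 0.20670 − 0.20130 = 0.00540.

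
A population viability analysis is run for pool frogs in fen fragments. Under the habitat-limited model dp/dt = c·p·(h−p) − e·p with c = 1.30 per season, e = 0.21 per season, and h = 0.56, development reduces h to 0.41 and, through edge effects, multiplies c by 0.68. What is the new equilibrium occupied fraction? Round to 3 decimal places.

Before: p* = h − e/c = 0.56 − 0.21/1.30 = 0.56 − 0.1615 = 0.3985.
After: c = 0.884, e = 0.21, h = 0.41; p* = 0.41 − 0.21/0.884 = 0.1724.

0.172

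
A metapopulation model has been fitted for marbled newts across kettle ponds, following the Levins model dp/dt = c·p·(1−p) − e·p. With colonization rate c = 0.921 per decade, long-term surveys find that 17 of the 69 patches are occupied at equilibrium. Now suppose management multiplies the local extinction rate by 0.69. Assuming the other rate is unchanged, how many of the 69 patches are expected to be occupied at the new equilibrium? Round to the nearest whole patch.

33

Observed p* = 17/69 = 0.24638.
Balance c(1−p*) = e gives e = 0.921×(1 − 0.24638) = 0.69408.
New p* = 1 − e/c = 1 − 0.47892/0.92100 = 0.48000.
Expected occupied = 69 × 0.48000 = 33.12 ≈ 33.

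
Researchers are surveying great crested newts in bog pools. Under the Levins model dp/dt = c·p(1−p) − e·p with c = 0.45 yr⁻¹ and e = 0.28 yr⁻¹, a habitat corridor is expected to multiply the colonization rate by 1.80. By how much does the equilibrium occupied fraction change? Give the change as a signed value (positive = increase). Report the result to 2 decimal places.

0.28

Before: p* = 1 − 0.28/0.45 = 0.3778.
After the change, c = 0.81, e = 0.28, so p* = 1 − 0.28/0.81 = 0.6543.
Δp* = 0.6543 − 0.3778 = +0.2765.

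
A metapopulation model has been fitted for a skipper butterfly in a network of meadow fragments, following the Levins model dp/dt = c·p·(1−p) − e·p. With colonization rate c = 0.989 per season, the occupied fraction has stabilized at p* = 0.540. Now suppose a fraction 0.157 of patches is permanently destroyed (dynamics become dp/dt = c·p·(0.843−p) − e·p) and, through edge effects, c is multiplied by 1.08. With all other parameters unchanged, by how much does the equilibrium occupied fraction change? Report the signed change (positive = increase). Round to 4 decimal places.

Balance c(1−p*) = e gives e = 0.989×(1 − 0.54000) = 0.45494.
New p* = 0.843 − e/c = 0.843 − 0.45494/1.06812 = 0.41707.
Δp* = 0.41707 − 0.54000 = -0.12293.

-0.1229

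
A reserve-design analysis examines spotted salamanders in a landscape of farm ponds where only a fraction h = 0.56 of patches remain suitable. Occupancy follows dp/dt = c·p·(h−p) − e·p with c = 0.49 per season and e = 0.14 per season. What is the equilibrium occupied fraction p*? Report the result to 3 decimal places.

0.274

Setting dp/dt = 0 and dividing by p* gives c·(h−p*) = e.
So p* = h − e/c = 0.56 − 0.14/0.49 = 0.56 − 0.2857 = 0.2743.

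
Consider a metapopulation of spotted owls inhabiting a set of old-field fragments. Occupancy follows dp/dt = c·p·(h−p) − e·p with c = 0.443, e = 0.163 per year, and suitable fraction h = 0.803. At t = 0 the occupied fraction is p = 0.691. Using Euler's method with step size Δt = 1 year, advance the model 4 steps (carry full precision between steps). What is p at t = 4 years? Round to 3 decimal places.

0.509

Update rule: p ← p + [c·p·(h−p) − e·p]·Δt with Δt = 1.
step 1: Δp = -0.07835, p = 0.61265
step 2: Δp = -0.04820, p = 0.56445
step 3: Δp = -0.03236, p = 0.53210
step 4: Δp = -0.02287, p = 0.50922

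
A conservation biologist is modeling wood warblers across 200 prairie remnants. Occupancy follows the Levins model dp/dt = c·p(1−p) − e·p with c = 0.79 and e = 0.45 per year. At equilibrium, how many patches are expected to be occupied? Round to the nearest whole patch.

86

p* = 1 − e/c = 1 − 0.45/0.79 = 0.4304.
Expected occupied patches = N × p* = 200 × 0.4304 = 86.08 ≈ 86.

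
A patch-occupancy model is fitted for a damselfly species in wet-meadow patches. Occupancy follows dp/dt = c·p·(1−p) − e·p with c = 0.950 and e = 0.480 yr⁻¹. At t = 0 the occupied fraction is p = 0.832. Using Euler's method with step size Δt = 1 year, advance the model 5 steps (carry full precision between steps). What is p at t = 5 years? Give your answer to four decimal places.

Update rule: p ← p + [c·p·(1−p) − e·p]·Δt with Δt = 1.
  1  |  dp/dt·Δt = -0.266573  |  p_1 = 0.565427
  2  |  dp/dt·Δt = -0.037972  |  p_2 = 0.527455
  3  |  dp/dt·Δt = -0.016395  |  p_3 = 0.511061
  4  |  dp/dt·Δt = -0.007925  |  p_4 = 0.503135
  5  |  dp/dt·Δt = -0.004014  |  p_5 = 0.499121

0.4991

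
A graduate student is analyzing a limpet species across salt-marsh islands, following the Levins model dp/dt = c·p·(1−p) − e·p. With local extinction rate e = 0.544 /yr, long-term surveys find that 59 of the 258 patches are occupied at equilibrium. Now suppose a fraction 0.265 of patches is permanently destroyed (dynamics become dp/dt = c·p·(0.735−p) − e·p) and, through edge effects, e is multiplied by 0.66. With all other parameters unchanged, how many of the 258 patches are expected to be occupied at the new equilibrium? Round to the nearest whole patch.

Observed p* = 59/258 = 0.22868.
Balance c(1−p*) = e gives c = e/(1 − 0.22868) = 0.544/0.77132 = 0.70528.
New p* = 0.735 − e/c = 0.735 − 0.35904/0.70528 = 0.22593.
Expected occupied = 258 × 0.22593 = 58.29 ≈ 58.

58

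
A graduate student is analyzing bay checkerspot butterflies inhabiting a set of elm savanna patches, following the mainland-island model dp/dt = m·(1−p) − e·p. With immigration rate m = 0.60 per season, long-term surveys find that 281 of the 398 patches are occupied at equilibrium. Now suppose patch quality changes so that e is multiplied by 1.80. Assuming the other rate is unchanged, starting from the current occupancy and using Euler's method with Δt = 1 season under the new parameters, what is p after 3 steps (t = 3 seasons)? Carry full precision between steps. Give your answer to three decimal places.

Observed p* = 281/398 = 0.70603.
Balance m(1−p*) = e·p* gives e = m(1−p*)/p* = 0.60×0.29397/0.70603 = 0.24982.
Starting from p₀ = 0.70603; update p ← p + (dp/dt)·Δt with the new parameters.
step 1: Δp = -0.14111, p = 0.56492
step 2: Δp = +0.00701, p = 0.57193
step 3: Δp = -0.00035, p = 0.57159

0.572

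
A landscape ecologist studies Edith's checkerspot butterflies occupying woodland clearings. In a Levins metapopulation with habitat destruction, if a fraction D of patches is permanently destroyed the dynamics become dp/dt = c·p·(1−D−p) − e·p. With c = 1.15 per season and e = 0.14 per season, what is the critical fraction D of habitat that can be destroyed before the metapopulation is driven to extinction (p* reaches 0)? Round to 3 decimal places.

0.878

The nontrivial equilibrium is p* = (1−D) − e/c; extinction occurs when this hits zero.
So D_crit = 1 − e/c = 1 − 0.14/1.15 = 1 − 0.1217 = 0.8783.
This equals the undisturbed p*, a classic result of Lande's extension.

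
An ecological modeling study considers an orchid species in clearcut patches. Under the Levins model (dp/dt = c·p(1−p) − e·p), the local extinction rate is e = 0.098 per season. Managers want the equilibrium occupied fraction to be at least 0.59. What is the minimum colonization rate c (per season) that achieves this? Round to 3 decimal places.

p* = 1 − e/c ≥ 0.59 requires e/c ≤ 0.4100, i.e. c ≥ e/0.4100.
c_min = 0.098/0.4100 = 0.2390.

0.239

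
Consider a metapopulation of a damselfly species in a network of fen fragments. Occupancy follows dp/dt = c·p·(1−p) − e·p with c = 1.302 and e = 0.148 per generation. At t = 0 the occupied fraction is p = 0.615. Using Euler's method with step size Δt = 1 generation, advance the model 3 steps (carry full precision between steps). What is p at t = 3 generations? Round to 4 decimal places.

Update rule: p ← p + [c·p·(1−p) − e·p]·Δt with Δt = 1.
t = 1: p = 0.61500 + (+0.21726) = 0.83226
t = 2: p = 0.83226 + (+0.05859) = 0.89085
t = 3: p = 0.89085 + (-0.00524) = 0.88561

0.8856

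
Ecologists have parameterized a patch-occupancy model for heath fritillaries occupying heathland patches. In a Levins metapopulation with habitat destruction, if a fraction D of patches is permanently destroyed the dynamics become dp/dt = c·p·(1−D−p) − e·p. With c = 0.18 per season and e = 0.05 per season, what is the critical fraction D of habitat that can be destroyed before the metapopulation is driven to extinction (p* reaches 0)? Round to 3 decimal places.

The nontrivial equilibrium is p* = (1−D) − e/c; extinction occurs when this hits zero.
So D_crit = 1 − e/c = 1 − 0.05/0.18 = 1 − 0.2778 = 0.7222.
Note this equals the original equilibrium occupancy — the Levins extinction-debt result.

0.722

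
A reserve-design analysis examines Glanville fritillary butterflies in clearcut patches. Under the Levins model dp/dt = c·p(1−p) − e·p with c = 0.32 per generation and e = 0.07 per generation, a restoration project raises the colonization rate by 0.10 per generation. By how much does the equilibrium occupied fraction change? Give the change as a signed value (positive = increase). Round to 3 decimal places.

0.052

Before: p* = 1 − 0.07/0.32 = 0.7812.
After the change, c = 0.42, e = 0.07, so p* = 1 − 0.07/0.42 = 0.8333.
Δp* = 0.8333 − 0.7812 = +0.0521.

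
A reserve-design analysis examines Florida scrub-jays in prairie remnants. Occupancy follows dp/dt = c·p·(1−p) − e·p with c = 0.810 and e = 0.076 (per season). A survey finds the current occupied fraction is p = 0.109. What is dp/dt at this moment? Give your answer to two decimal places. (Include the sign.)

0.07

Colonization term: c·p·(1−p) = 0.810×0.109×0.8910 = 0.07867.
Extinction term: e·p = 0.00828.
dp/dt = 0.07867 − 0.00828 = 0.07038.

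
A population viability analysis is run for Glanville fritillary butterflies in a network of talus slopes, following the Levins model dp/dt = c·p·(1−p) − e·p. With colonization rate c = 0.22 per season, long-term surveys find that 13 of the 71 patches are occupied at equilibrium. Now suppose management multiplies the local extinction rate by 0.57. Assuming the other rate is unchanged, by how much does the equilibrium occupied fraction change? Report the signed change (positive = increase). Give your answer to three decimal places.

0.351

Observed p* = 13/71 = 0.18310.
Balance c(1−p*) = e gives e = 0.22×(1 − 0.18310) = 0.17972.
New p* = 1 − e/c = 1 − 0.10244/0.22000 = 0.53436.
Δp* = 0.53436 − 0.18310 = +0.35126.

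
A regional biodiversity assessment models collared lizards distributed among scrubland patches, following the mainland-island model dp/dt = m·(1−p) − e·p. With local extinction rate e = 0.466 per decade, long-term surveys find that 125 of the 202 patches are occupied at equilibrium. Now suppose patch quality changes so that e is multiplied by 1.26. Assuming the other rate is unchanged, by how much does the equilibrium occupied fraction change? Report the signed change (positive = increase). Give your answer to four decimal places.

-0.0558

Observed p* = 125/202 = 0.61881.
Balance m(1−p*) = e·p* gives m = e·p*/(1−p*) = 0.466×0.61881/0.38119 = 0.75649.
New p* = m/(m+e) = 0.75649/(0.75649+0.58716) = 0.56301.
Δp* = 0.56301 − 0.61881 = -0.05580.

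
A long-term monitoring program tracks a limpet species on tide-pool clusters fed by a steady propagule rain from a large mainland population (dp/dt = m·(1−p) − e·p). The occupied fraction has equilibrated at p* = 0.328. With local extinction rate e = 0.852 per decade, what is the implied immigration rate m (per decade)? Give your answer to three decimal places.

0.416

At equilibrium m(1−p*) = e·p*, so m = e·p*/(1−p*).
m = 0.852 × 0.328 / 0.6720 = 0.2795/0.6720 = 0.4159.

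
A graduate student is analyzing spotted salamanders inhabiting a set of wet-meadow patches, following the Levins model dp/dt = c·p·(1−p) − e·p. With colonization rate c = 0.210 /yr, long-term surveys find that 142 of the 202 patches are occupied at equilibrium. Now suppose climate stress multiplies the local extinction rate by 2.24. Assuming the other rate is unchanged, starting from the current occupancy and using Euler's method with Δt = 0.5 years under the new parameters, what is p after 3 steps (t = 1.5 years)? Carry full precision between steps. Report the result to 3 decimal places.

Observed p* = 142/202 = 0.70297.
Balance c(1−p*) = e gives e = 0.210×(1 − 0.70297) = 0.06238.
Starting from p₀ = 0.70297; update p ← p + (dp/dt)·Δt with the new parameters.
p: 0.70297 → 0.67578  (Δp = -0.02719)
p: 0.67578 → 0.65158  (Δp = -0.02421)
p: 0.65158 → 0.62990  (Δp = -0.02168)

0.630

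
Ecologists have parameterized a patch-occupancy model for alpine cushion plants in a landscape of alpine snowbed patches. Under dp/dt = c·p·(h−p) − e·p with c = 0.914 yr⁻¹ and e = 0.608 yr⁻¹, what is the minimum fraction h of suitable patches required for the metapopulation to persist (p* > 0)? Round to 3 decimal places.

p* = h − e/c is positive only when h > e/c.
h_min = e/c = 0.608/0.914 = 0.6652.

0.665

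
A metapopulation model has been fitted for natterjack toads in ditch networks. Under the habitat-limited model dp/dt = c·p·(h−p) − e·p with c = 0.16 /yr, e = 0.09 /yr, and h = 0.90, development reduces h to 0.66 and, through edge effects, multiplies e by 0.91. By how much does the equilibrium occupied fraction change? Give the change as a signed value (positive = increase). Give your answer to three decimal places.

Before: p* = h − e/c = 0.90 − 0.09/0.16 = 0.90 − 0.5625 = 0.3375.
After: c = 0.16, e = 0.0819, h = 0.66; p* = 0.66 − 0.0819/0.16 = 0.1481.
Δp* = 0.1481 − 0.3375 = -0.1894.

-0.189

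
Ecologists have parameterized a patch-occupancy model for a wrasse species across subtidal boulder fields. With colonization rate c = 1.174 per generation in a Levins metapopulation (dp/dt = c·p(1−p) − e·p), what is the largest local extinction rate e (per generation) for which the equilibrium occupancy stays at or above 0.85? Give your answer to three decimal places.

1 − e/c ≥ 0.85 ⇒ e ≤ c(1 − 0.85) = 1.174 × 0.1500.
e_max = 0.1761.

0.176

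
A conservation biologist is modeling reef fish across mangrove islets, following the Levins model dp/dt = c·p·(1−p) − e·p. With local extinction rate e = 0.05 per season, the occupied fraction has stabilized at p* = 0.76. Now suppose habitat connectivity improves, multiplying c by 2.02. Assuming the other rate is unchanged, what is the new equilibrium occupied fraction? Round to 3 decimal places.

Balance c(1−p*) = e gives c = e/(1 − 0.76000) = 0.05/0.24000 = 0.20833.
New p* = 1 − e/c = 1 − 0.05000/0.42083 = 0.88119.

0.881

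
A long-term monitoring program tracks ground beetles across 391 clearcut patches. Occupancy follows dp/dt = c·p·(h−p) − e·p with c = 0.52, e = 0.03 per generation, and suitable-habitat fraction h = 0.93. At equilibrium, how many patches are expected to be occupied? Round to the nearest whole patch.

p* = h − e/c = 0.93 − 0.0577 = 0.8723.
Expected occupied patches = N × p* = 391 × 0.8723 = 341.07 ≈ 341.

341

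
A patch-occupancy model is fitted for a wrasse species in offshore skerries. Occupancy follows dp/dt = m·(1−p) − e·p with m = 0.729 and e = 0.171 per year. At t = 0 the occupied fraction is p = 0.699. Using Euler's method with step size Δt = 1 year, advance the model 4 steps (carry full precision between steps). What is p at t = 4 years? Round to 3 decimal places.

Update rule: p ← p + [m·(1−p) − e·p]·Δt with Δt = 1.
step 1: Δp = +0.09990, p = 0.79890
step 2: Δp = +0.00999, p = 0.80889
step 3: Δp = +0.00100, p = 0.80989
step 4: Δp = +0.00010, p = 0.80999

0.810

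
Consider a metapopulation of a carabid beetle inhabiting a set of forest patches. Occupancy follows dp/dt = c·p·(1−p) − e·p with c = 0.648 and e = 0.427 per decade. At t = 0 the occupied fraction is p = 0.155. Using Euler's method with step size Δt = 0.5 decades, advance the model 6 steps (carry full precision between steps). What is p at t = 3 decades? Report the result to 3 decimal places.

0.211

Update rule: p ← p + [c·p·(1−p) − e·p]·Δt with Δt = 0.5.
p: 0.15500 → 0.16434  (Δp = +0.00934)
p: 0.16434 → 0.17375  (Δp = +0.00941)
p: 0.17375 → 0.18317  (Δp = +0.00942)
p: 0.18317 → 0.19254  (Δp = +0.00937)
p: 0.19254 → 0.20180  (Δp = +0.00926)
p: 0.20180 → 0.21091  (Δp = +0.00910)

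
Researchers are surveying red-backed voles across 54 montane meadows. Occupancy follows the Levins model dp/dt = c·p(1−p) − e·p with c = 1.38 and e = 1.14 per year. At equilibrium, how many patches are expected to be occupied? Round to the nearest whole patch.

9

p* = 1 − e/c = 1 − 1.14/1.38 = 0.1739.
Expected occupied patches = N × p* = 54 × 0.1739 = 9.39 ≈ 9.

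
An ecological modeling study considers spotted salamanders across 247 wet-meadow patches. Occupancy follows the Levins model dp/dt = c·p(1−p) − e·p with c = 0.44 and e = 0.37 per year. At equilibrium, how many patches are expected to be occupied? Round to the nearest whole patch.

p* = 1 − e/c = 1 − 0.37/0.44 = 0.1591.
Expected occupied patches = N × p* = 247 × 0.1591 = 39.30 ≈ 39.

39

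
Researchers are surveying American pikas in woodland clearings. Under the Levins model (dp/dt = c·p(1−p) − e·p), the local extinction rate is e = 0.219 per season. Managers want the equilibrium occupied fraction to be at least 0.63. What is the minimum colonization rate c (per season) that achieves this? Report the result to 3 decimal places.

0.592

p* = 1 − e/c ≥ 0.63 requires e/c ≤ 0.3700, i.e. c ≥ e/0.3700.
c_min = 0.219/0.3700 = 0.5919.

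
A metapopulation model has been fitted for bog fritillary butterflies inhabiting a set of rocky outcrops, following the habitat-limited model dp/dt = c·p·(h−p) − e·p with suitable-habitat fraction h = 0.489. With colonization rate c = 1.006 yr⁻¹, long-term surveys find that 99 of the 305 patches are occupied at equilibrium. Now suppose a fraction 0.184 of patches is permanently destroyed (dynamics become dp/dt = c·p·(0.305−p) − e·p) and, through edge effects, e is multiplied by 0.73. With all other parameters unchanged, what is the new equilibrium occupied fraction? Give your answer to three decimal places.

0.185

Observed p* = 99/305 = 0.32459.
Balance c(h−p*) = e gives e = 1.006×(0.489 − 0.32459) = 0.16540.
New p* = 0.305 − e/c = 0.305 − 0.12074/1.00600 = 0.18498.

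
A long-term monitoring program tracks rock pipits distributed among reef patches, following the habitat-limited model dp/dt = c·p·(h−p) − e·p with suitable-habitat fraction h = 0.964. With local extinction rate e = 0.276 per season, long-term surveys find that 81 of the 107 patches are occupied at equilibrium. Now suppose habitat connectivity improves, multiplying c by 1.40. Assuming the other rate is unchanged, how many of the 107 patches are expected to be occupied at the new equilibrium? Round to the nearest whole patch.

Observed p* = 81/107 = 0.75701.
Balance c(h−p*) = e gives c = e/(0.964 − 0.75701) = 0.276/0.20699 = 1.33340.
New p* = 0.964 − e/c = 0.964 − 0.27600/1.86676 = 0.81615.
Expected occupied = 107 × 0.81615 = 87.33 ≈ 87.

87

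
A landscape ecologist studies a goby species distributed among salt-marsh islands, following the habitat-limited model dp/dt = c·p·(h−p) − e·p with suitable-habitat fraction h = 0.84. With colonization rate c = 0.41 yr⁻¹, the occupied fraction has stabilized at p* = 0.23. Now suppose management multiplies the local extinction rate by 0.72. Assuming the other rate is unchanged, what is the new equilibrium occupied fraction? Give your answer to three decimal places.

Balance c(h−p*) = e gives e = 0.41×(0.84 − 0.23000) = 0.25010.
New p* = 0.84 − e/c = 0.84 − 0.18007/0.41000 = 0.40080.

0.401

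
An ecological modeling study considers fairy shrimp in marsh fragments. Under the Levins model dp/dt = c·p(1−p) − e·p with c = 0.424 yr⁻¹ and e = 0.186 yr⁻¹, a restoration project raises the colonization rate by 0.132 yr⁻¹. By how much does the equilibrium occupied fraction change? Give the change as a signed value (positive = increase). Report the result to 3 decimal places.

0.104

Before: p* = 1 − 0.186/0.424 = 0.5613.
After the change, c = 0.556, e = 0.186, so p* = 1 − 0.186/0.556 = 0.6655.
Δp* = 0.6655 − 0.5613 = +0.1041.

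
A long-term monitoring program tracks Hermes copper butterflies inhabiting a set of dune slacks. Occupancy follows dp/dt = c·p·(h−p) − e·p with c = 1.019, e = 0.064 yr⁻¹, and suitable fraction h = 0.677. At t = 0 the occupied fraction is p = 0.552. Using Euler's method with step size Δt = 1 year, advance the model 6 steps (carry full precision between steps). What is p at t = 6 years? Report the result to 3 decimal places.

Update rule: p ← p + [c·p·(h−p) − e·p]·Δt with Δt = 1.
t = 1: p = 0.55200 + (+0.03498) = 0.58698
t = 2: p = 0.58698 + (+0.01628) = 0.60326
t = 3: p = 0.60326 + (+0.00672) = 0.60998
t = 4: p = 0.60998 + (+0.00262) = 0.61260
t = 5: p = 0.61260 + (+0.00100) = 0.61359
t = 6: p = 0.61359 + (+0.00037) = 0.61397

0.614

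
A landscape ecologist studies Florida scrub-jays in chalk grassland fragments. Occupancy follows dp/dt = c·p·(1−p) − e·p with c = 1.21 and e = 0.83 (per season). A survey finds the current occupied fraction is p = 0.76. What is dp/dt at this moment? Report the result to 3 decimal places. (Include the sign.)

Colonization term: c·p·(1−p) = 1.21×0.76×0.2400 = 0.22070.
Extinction term: e·p = 0.63080.
dp/dt = 0.22070 − 0.63080 = -0.41010.

-0.410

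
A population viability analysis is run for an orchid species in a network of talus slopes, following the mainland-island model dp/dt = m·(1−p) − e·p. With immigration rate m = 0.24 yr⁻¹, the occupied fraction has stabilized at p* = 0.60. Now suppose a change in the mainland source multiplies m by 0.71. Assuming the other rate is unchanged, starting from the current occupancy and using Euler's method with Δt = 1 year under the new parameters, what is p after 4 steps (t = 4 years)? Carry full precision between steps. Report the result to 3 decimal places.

Balance m(1−p*) = e·p* gives e = m(1−p*)/p* = 0.24×0.40000/0.60000 = 0.16000.
Starting from p₀ = 0.60000; update p ← p + (dp/dt)·Δt with the new parameters.
p: 0.60000 → 0.57216  (Δp = -0.02784)
p: 0.57216 → 0.55352  (Δp = -0.01864)
p: 0.55352 → 0.54104  (Δp = -0.01248)
p: 0.54104 → 0.53268  (Δp = -0.00836)

0.533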